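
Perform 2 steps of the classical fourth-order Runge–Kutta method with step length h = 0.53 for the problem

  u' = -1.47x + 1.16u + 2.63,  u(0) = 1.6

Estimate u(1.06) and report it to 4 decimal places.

9.6495

RK4: k1 = f(x_n, u_n); k2 = f(x_n + h/2, u_n + (h/2)·k1); k3 = f(x_n + h/2, u_n + (h/2)·k2); k4 = f(x_n + h, u_n + h·k3); u_{n+1} = u_n + (h/6)·(k1 + 2k2 + 2k3 + k4).
x=0.000000, u=1.600000:
  k1 = f(0.000000, 1.600000) = 4.486000
  k2 = f(0.265000, 2.788790) = 5.475446
  k3 = f(0.265000, 3.050993) = 5.779602
  k4 = f(0.530000, 4.663189) = 7.260199
  u ← 1.600000 + (0.53/6)·(k1 + 2k2 + 2k3 + k4) = 4.625973
x=0.530000, u=4.625973:
  k1 = f(0.530000, 4.625973) = 7.217029
  k2 = f(0.795000, 6.538485) = 9.045993
  k3 = f(0.795000, 7.023161) = 9.608217
  k4 = f(1.060000, 9.718328) = 12.345060
  u ← 4.625973 + (0.53/6)·(k1 + 2k2 + 2k3 + k4) = 9.649534
u(1.06) ≈ 9.6495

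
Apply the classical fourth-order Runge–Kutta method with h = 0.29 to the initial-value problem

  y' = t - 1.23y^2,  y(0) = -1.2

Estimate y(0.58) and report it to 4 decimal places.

RK4: k1 = f(t_n, y_n); k2 = f(t_n + h/2, y_n + (h/2)·k1); k3 = f(t_n + h/2, y_n + (h/2)·k2); k4 = f(t_n + h, y_n + h·k3); y_{n+1} = y_n + (h/6)·(k1 + 2k2 + 2k3 + k4).
t=0.000000, y=-1.200000:
  k1 = f(0.000000, -1.200000) = -1.771200
  k2 = f(0.145000, -1.456824) = -2.465473
  k3 = f(0.145000, -1.557494) = -2.838717
  k4 = f(0.290000, -2.023228) = -4.744946
  y ← -1.200000 + (0.29/6)·(k1 + 2k2 + 2k3 + k4) = -2.027685
t=0.290000, y=-2.027685:
  k1 = f(0.290000, -2.027685) = -4.767155
  k2 = f(0.435000, -2.718923) = -8.657827
  k3 = f(0.435000, -3.283070) = -12.822618
  k4 = f(0.580000, -5.746245) = -40.033775
  y ← -2.027685 + (0.29/6)·(k1 + 2k2 + 2k3 + k4) = -6.269507
y(0.58) ≈ -6.2695

-6.2695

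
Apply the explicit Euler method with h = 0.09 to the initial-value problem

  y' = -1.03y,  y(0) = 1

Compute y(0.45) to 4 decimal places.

Euler: y_{n+1} = y_n + h·f(t_n, y_n).
t=0.000000, y=1.000000: f=-1.030000 → y ← 1.000000 + 0.09·(-1.030000) = 0.907300
t=0.090000, y=0.907300: f=-0.934519 → y ← 0.907300 + 0.09·(-0.934519) = 0.823193
t=0.180000, y=0.823193: f=-0.847889 → y ← 0.823193 + 0.09·(-0.847889) = 0.746883
t=0.270000, y=0.746883: f=-0.769290 → y ← 0.746883 + 0.09·(-0.769290) = 0.677647
t=0.360000, y=0.677647: f=-0.697977 → y ← 0.677647 + 0.09·(-0.697977) = 0.614829
y(0.45) ≈ 0.6148

0.6148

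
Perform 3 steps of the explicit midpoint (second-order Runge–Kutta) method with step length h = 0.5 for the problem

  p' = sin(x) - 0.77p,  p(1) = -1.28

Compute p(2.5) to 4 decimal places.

0.3424

Midpoint: k1 = f(x_n, p_n); k2 = f(x_n + h/2, p_n + (h/2)·k1); p_{n+1} = p_n + h·k2.
x=1.000000, p=-1.280000:
  k1 = f(1.000000, -1.280000) = 1.827071
  k2 = f(1.250000, -0.823232) = 1.582873
  p ← -1.280000 + 0.5·1.582873 = -0.488563
x=1.500000, p=-0.488563:
  k1 = f(1.500000, -0.488563) = 1.373689
  k2 = f(1.750000, -0.145141) = 1.095745
  p ← -0.488563 + 0.5·1.095745 = 0.059309
x=2.000000, p=0.059309:
  k1 = f(2.000000, 0.059309) = 0.863629
  k2 = f(2.250000, 0.275216) = 0.566157
  p ← 0.059309 + 0.5·0.566157 = 0.342387
p(2.5) ≈ 0.3424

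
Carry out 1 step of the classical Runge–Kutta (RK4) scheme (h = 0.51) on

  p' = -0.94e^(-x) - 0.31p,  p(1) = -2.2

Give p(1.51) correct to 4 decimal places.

-2.0052

RK4: k1 = f(x_n, p_n); k2 = f(x_n + h/2, p_n + (h/2)·k1); k3 = f(x_n + h/2, p_n + (h/2)·k2); k4 = f(x_n + h, p_n + h·k3); p_{n+1} = p_n + (h/6)·(k1 + 2k2 + 2k3 + k4).
x=1.000000, p=-2.200000:
  k1 = f(1.000000, -2.200000) = 0.336193
  k2 = f(1.255000, -2.114271) = 0.387453
  k3 = f(1.255000, -2.101200) = 0.383401
  k4 = f(1.510000, -2.004466) = 0.413729
  p ← -2.200000 + (0.51/6)·(k1 + 2k2 + 2k3 + k4) = -2.005212
p(1.51) ≈ -2.0052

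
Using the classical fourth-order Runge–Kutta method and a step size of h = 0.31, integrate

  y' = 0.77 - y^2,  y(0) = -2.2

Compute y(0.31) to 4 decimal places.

RK4: k1 = f(t_n, y_n); k2 = f(t_n + h/2, y_n + (h/2)·k1); k3 = f(t_n + h/2, y_n + (h/2)·k2); k4 = f(t_n + h, y_n + h·k3); y_{n+1} = y_n + (h/6)·(k1 + 2k2 + 2k3 + k4).
t=0.000000, y=-2.200000:
  k1 = f(0.000000, -2.200000) = -4.070000
  k2 = f(0.155000, -2.830850) = -7.243712
  k3 = f(0.155000, -3.322775) = -10.270836
  k4 = f(0.310000, -5.383959) = -28.217016
  y ← -2.200000 + (0.31/6)·(k1 + 2k2 + 2k3 + k4) = -5.677999
y(0.31) ≈ -5.6780

-5.6780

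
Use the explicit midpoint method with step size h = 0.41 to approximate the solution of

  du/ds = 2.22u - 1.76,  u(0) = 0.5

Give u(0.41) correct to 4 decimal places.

Midpoint: k1 = f(s_n, u_n); k2 = f(s_n + h/2, u_n + (h/2)·k1); u_{n+1} = u_n + h·k2.
s=0.000000, u=0.500000:
  k1 = f(0.000000, 0.500000) = -0.650000
  k2 = f(0.205000, 0.366750) = -0.945815
  u ← 0.500000 + 0.41·(-0.945815) = 0.112216
u(0.41) ≈ 0.1122

0.1122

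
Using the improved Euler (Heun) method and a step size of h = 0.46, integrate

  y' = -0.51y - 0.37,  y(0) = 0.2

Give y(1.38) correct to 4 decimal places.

-0.2641

Heun: k1 = f(t_n, y_n); k2 = f(t_n + h, y_n + h·k1); y_{n+1} = y_n + (h/2)·(k1 + k2).
t=0.000000, y=0.200000:
  k1 = f(0.000000, 0.200000) = -0.472000
  k2 = f(0.460000, -0.017120) = -0.361269
  y ← 0.200000 + (0.46/2)·(-0.472000 + (-0.361269)) = 0.008348
t=0.460000, y=0.008348:
  k1 = f(0.460000, 0.008348) = -0.374258
  k2 = f(0.920000, -0.163810) = -0.286457
  y ← 0.008348 + (0.46/2)·(-0.374258 + (-0.286457)) = -0.143616
t=0.920000, y=-0.143616:
  k1 = f(0.920000, -0.143616) = -0.296756
  k2 = f(1.380000, -0.280124) = -0.227137
  y ← -0.143616 + (0.46/2)·(-0.296756 + (-0.227137)) = -0.264111
y(1.38) ≈ -0.2641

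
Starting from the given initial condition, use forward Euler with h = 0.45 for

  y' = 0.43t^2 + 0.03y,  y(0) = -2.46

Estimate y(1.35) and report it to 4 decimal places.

Euler: y_{n+1} = y_n + h·f(t_n, y_n).
t=0.000000, y=-2.460000: f=-0.073800 → y ← -2.460000 + 0.45·(-0.073800) = -2.493210
t=0.450000, y=-2.493210: f=0.012279 → y ← -2.493210 + 0.45·0.012279 = -2.487685
t=0.900000, y=-2.487685: f=0.273669 → y ← -2.487685 + 0.45·0.273669 = -2.364533
y(1.35) ≈ -2.3645

-2.3645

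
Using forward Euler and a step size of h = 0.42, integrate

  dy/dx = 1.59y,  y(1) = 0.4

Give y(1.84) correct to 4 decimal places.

1.1126

Euler: y_{n+1} = y_n + h·f(x_n, y_n).
x=1.000000, y=0.400000: f=0.636000 → y ← 0.400000 + 0.42·0.636000 = 0.667120
x=1.420000, y=0.667120: f=1.060721 → y ← 0.667120 + 0.42·1.060721 = 1.112623
y(1.84) ≈ 1.1126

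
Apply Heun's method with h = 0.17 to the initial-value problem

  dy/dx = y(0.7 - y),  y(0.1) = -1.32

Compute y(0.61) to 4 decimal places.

Heun: k1 = f(x_n, y_n); k2 = f(x_n + h, y_n + h·k1); y_{n+1} = y_n + (h/2)·(k1 + k2).
x=0.100000, y=-1.320000:
  k1 = f(0.100000, -1.320000) = -2.666400
  k2 = f(0.270000, -1.773288) = -4.385852
  y ← -1.320000 + (0.17/2)·(-2.666400 + (-4.385852)) = -1.919441
x=0.270000, y=-1.919441:
  k1 = f(0.270000, -1.919441) = -5.027864
  k2 = f(0.440000, -2.774178) = -9.637990
  y ← -1.919441 + (0.17/2)·(-5.027864 + (-9.637990)) = -3.166039
x=0.440000, y=-3.166039:
  k1 = f(0.440000, -3.166039) = -12.240031
  k2 = f(0.610000, -5.246844) = -31.202166
  y ← -3.166039 + (0.17/2)·(-12.240031 + (-31.202166)) = -6.858626
y(0.61) ≈ -6.8586

-6.8586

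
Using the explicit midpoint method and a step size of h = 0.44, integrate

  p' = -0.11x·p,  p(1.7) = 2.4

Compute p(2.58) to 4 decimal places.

Midpoint: k1 = f(x_n, p_n); k2 = f(x_n + h/2, p_n + (h/2)·k1); p_{n+1} = p_n + h·k2.
x=1.700000, p=2.400000:
  k1 = f(1.700000, 2.400000) = -0.448800
  k2 = f(1.920000, 2.301264) = -0.486027
  p ← 2.400000 + 0.44·(-0.486027) = 2.186148
x=2.140000, p=2.186148:
  k1 = f(2.140000, 2.186148) = -0.514619
  k2 = f(2.360000, 2.072932) = -0.538133
  p ← 2.186148 + 0.44·(-0.538133) = 1.949370
p(2.58) ≈ 1.9494

1.9494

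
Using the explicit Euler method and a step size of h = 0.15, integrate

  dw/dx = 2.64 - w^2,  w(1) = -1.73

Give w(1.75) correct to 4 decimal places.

-2.5070

Euler: w_{n+1} = w_n + h·f(x_n, w_n).
x=1.000000, w=-1.730000: f=-0.352900 → w ← -1.730000 + 0.15·(-0.352900) = -1.782935
x=1.150000, w=-1.782935: f=-0.538857 → w ← -1.782935 + 0.15·(-0.538857) = -1.863764
x=1.300000, w=-1.863764: f=-0.833615 → w ← -1.863764 + 0.15·(-0.833615) = -1.988806
x=1.450000, w=-1.988806: f=-1.315348 → w ← -1.988806 + 0.15·(-1.315348) = -2.186108
x=1.600000, w=-2.186108: f=-2.139068 → w ← -2.186108 + 0.15·(-2.139068) = -2.506968
w(1.75) ≈ -2.5070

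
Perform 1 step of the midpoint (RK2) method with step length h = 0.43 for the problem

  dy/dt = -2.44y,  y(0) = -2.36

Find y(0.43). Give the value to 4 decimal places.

Midpoint: k1 = f(t_n, y_n); k2 = f(t_n + h/2, y_n + (h/2)·k1); y_{n+1} = y_n + h·k2.
t=0.000000, y=-2.360000:
  k1 = f(0.000000, -2.360000) = 5.758400
  k2 = f(0.215000, -1.121944) = 2.737543
  y ← -2.360000 + 0.43·2.737543 = -1.182856
y(0.43) ≈ -1.1829

-1.1829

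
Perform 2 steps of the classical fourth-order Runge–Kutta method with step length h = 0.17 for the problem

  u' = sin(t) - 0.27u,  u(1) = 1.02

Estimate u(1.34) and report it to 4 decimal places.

1.2285

RK4: k1 = f(t_n, u_n); k2 = f(t_n + h/2, u_n + (h/2)·k1); k3 = f(t_n + h/2, u_n + (h/2)·k2); k4 = f(t_n + h, u_n + h·k3); u_{n+1} = u_n + (h/6)·(k1 + 2k2 + 2k3 + k4).
t=1.000000, u=1.020000:
  k1 = f(1.000000, 1.020000) = 0.566071
  k2 = f(1.085000, 1.068116) = 0.595912
  k3 = f(1.085000, 1.070653) = 0.595227
  k4 = f(1.170000, 1.121189) = 0.618030
  u ← 1.020000 + (0.17/6)·(k1 + 2k2 + 2k3 + k4) = 1.121047
t=1.170000, u=1.121047:
  k1 = f(1.170000, 1.121047) = 0.618068
  k2 = f(1.255000, 1.173583) = 0.633682
  k3 = f(1.255000, 1.174910) = 0.633324
  k4 = f(1.340000, 1.228712) = 0.641732
  u ← 1.121047 + (0.17/6)·(k1 + 2k2 + 2k3 + k4) = 1.228539
u(1.34) ≈ 1.2285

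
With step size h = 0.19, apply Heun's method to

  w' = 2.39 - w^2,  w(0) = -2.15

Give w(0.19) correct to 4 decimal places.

-2.7645

Heun: k1 = f(t_n, w_n); k2 = f(t_n + h, w_n + h·k1); w_{n+1} = w_n + (h/2)·(k1 + k2).
t=0.000000, w=-2.150000:
  k1 = f(0.000000, -2.150000) = -2.232500
  k2 = f(0.190000, -2.574175) = -4.236377
  w ← -2.150000 + (0.19/2)·(-2.232500 + (-4.236377)) = -2.764543
w(0.19) ≈ -2.7645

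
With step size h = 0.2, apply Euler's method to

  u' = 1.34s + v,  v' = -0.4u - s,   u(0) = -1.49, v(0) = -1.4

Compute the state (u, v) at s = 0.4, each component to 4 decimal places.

Euler on (u,v): u_{n+1} = u_n + h·u', v_{n+1} = v_n + h·v'.
0.000000: (-1.490000, -1.400000); f=(-1.400000, 0.596000) → (-1.770000, -1.280800)
0.200000: (-1.770000, -1.280800); f=(-1.012800, 0.508000) → (-1.972560, -1.179200)
(u(0.4), v(0.4)) ≈ (-1.9726, -1.1792)

-1.9726, -1.1792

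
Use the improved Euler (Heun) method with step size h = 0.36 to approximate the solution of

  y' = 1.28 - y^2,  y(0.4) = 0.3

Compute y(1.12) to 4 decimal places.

Heun: k1 = f(x_n, y_n); k2 = f(x_n + h, y_n + h·k1); y_{n+1} = y_n + (h/2)·(k1 + k2).
x=0.400000, y=0.300000:
  k1 = f(0.400000, 0.300000) = 1.190000
  k2 = f(0.760000, 0.728400) = 0.749433
  y ← 0.300000 + (0.36/2)·(1.190000 + 0.749433) = 0.649098
x=0.760000, y=0.649098:
  k1 = f(0.760000, 0.649098) = 0.858672
  k2 = f(1.120000, 0.958220) = 0.361815
  y ← 0.649098 + (0.36/2)·(0.858672 + 0.361815) = 0.868786
y(1.12) ≈ 0.8688

0.8688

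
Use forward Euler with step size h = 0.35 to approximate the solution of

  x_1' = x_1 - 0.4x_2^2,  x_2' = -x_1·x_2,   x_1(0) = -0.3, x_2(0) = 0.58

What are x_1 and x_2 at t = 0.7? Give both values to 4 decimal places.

Euler on (x_1,x_2): x_1_{n+1} = x_1_n + h·x_1', x_2_{n+1} = x_2_n + h·x_2'.
0.000000: (-0.300000, 0.580000); f=(-0.434560, 0.174000) → (-0.452096, 0.640900)
0.350000: (-0.452096, 0.640900); f=(-0.616397, 0.289748) → (-0.667835, 0.742312)
(x_1(0.7), x_2(0.7)) ≈ (-0.6678, 0.7423)

-0.6678, 0.7423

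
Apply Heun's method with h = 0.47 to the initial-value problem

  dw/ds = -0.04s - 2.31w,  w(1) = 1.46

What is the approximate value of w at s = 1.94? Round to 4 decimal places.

0.3468

Heun: k1 = f(s_n, w_n); k2 = f(s_n + h, w_n + h·k1); w_{n+1} = w_n + (h/2)·(k1 + k2).
s=1.000000, w=1.460000:
  k1 = f(1.000000, 1.460000) = -3.412600
  k2 = f(1.470000, -0.143922) = 0.273660
  w ← 1.460000 + (0.47/2)·(-3.412600 + 0.273660) = 0.722349
s=1.470000, w=0.722349:
  k1 = f(1.470000, 0.722349) = -1.727426
  k2 = f(1.940000, -0.089541) = 0.129240
  w ← 0.722349 + (0.47/2)·(-1.727426 + 0.129240) = 0.346775
w(1.94) ≈ 0.3468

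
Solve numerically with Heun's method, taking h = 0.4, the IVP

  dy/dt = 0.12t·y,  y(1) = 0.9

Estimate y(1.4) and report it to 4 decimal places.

Heun: k1 = f(t_n, y_n); k2 = f(t_n + h, y_n + h·k1); y_{n+1} = y_n + (h/2)·(k1 + k2).
t=1.000000, y=0.900000:
  k1 = f(1.000000, 0.900000) = 0.108000
  k2 = f(1.400000, 0.943200) = 0.158458
  y ← 0.900000 + (0.4/2)·(0.108000 + 0.158458) = 0.953292
y(1.4) ≈ 0.9533

0.9533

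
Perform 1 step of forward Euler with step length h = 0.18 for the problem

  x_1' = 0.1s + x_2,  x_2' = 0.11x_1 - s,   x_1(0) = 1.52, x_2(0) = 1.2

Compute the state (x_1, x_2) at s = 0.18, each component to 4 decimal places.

1.7360, 1.2301

Euler on (x_1,x_2): x_1_{n+1} = x_1_n + h·x_1', x_2_{n+1} = x_2_n + h·x_2'.
0.000000: (1.520000, 1.200000); f=(1.200000, 0.167200) → (1.736000, 1.230096)
(x_1(0.18), x_2(0.18)) ≈ (1.7360, 1.2301)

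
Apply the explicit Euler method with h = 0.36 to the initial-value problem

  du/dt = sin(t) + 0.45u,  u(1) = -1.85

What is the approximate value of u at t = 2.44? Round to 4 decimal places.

Euler: u_{n+1} = u_n + h·f(t_n, u_n).
t=1.000000, u=-1.850000: f=0.008971 → u ← -1.850000 + 0.36·0.008971 = -1.846770
t=1.360000, u=-1.846770: f=0.146818 → u ← -1.846770 + 0.36·0.146818 = -1.793916
t=1.720000, u=-1.793916: f=0.181628 → u ← -1.793916 + 0.36·0.181628 = -1.728530
t=2.080000, u=-1.728530: f=0.095294 → u ← -1.728530 + 0.36·0.095294 = -1.694224
u(2.44) ≈ -1.6942

-1.6942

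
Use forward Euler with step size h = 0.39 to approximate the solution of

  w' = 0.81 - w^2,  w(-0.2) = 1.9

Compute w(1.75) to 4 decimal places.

0.8991

Euler: w_{n+1} = w_n + h·f(x_n, w_n).
x=-0.200000, w=1.900000: f=-2.800000 → w ← 1.900000 + 0.39·(-2.800000) = 0.808000
x=0.190000, w=0.808000: f=0.157136 → w ← 0.808000 + 0.39·0.157136 = 0.869283
x=0.580000, w=0.869283: f=0.054347 → w ← 0.869283 + 0.39·0.054347 = 0.890478
x=0.970000, w=0.890478: f=0.017048 → w ← 0.890478 + 0.39·0.017048 = 0.897127
x=1.360000, w=0.897127: f=0.005163 → w ← 0.897127 + 0.39·0.005163 = 0.899141
w(1.75) ≈ 0.8991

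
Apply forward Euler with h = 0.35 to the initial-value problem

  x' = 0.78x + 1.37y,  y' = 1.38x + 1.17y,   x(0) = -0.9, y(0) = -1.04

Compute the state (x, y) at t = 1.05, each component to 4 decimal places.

-5.4902, -6.3466

Euler on (x,y): x_{n+1} = x_n + h·x', y_{n+1} = y_n + h·y'.
0.000000: (-0.900000, -1.040000); f=(-2.126800, -2.458800) → (-1.644380, -1.900580)
0.350000: (-1.644380, -1.900580); f=(-3.886411, -4.492923) → (-3.004624, -3.473103)
0.700000: (-3.004624, -3.473103); f=(-7.101758, -8.209911) → (-5.490239, -6.346572)
(x(1.05), y(1.05)) ≈ (-5.4902, -6.3466)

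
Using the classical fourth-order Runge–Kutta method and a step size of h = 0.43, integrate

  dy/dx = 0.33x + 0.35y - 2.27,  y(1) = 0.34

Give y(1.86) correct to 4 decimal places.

-1.3520

RK4: k1 = f(x_n, y_n); k2 = f(x_n + h/2, y_n + (h/2)·k1); k3 = f(x_n + h/2, y_n + (h/2)·k2); k4 = f(x_n + h, y_n + h·k3); y_{n+1} = y_n + (h/6)·(k1 + 2k2 + 2k3 + k4).
x=1.000000, y=0.340000:
  k1 = f(1.000000, 0.340000) = -1.821000
  k2 = f(1.215000, -0.051515) = -1.887080
  k3 = f(1.215000, -0.065722) = -1.892053
  k4 = f(1.430000, -0.473583) = -1.963854
  y ← 0.340000 + (0.43/6)·(k1 + 2k2 + 2k3 + k4) = -0.472924
x=1.430000, y=-0.472924:
  k1 = f(1.430000, -0.472924) = -1.963623
  k2 = f(1.645000, -0.895103) = -2.040436
  k3 = f(1.645000, -0.911617) = -2.046216
  k4 = f(1.860000, -1.352797) = -2.129679
  y ← -0.472924 + (0.43/6)·(k1 + 2k2 + 2k3 + k4) = -1.352030
y(1.86) ≈ -1.3520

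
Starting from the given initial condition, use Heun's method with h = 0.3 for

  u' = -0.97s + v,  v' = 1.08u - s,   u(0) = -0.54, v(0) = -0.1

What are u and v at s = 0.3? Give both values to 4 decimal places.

Heun on (u,v): k1 = f(s_n, state_n); k2 = f(s_n + h, state_n + h·k1); state_{n+1} = state_n + (h/2)·(k1 + k2).
0.000000: (-0.540000, -0.100000)
  k1 = (-0.100000, -0.583200)
  predictor → (-0.570000, -0.274960)
  k2 = (-0.565960, -0.915600)
  → (-0.639894, -0.324820)
(u(0.3), v(0.3)) ≈ (-0.6399, -0.3248)

-0.6399, -0.3248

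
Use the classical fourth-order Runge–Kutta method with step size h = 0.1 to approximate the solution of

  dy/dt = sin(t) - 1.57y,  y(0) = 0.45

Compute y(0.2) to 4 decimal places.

RK4: k1 = f(t_n, y_n); k2 = f(t_n + h/2, y_n + (h/2)·k1); k3 = f(t_n + h/2, y_n + (h/2)·k2); k4 = f(t_n + h, y_n + h·k3); y_{n+1} = y_n + (h/6)·(k1 + 2k2 + 2k3 + k4).
t=0.000000, y=0.450000:
  k1 = f(0.000000, 0.450000) = -0.706500
  k2 = f(0.050000, 0.414675) = -0.601061
  k3 = f(0.050000, 0.419947) = -0.609338
  k4 = f(0.100000, 0.389066) = -0.511001
  y ← 0.450000 + (0.1/6)·(k1 + 2k2 + 2k3 + k4) = 0.389362
t=0.100000, y=0.389362:
  k1 = f(0.100000, 0.389362) = -0.511464
  k2 = f(0.150000, 0.363788) = -0.421710
  k3 = f(0.150000, 0.368276) = -0.428756
  k4 = f(0.200000, 0.346486) = -0.345314
  y ← 0.389362 + (0.1/6)·(k1 + 2k2 + 2k3 + k4) = 0.346733
y(0.2) ≈ 0.3467

0.3467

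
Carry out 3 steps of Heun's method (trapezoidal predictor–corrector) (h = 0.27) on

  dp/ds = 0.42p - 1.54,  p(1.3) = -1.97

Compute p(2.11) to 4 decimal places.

Heun: k1 = f(s_n, p_n); k2 = f(s_n + h, p_n + h·k1); p_{n+1} = p_n + (h/2)·(k1 + k2).
s=1.300000, p=-1.970000:
  k1 = f(1.300000, -1.970000) = -2.367400
  k2 = f(1.570000, -2.609198) = -2.635863
  p ← -1.970000 + (0.27/2)·(-2.367400 + (-2.635863)) = -2.645441
s=1.570000, p=-2.645441:
  k1 = f(1.570000, -2.645441) = -2.651085
  k2 = f(1.840000, -3.361233) = -2.951718
  p ← -2.645441 + (0.27/2)·(-2.651085 + (-2.951718)) = -3.401819
s=1.840000, p=-3.401819:
  k1 = f(1.840000, -3.401819) = -2.968764
  k2 = f(2.110000, -4.203385) = -3.305422
  p ← -3.401819 + (0.27/2)·(-2.968764 + (-3.305422)) = -4.248834
p(2.11) ≈ -4.2488

-4.2488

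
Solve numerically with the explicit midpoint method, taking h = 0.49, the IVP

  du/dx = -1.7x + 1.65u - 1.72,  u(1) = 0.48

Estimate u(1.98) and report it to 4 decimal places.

-6.4026

Midpoint: k1 = f(x_n, u_n); k2 = f(x_n + h/2, u_n + (h/2)·k1); u_{n+1} = u_n + h·k2.
x=1.000000, u=0.480000:
  k1 = f(1.000000, 0.480000) = -2.628000
  k2 = f(1.245000, -0.163860) = -4.106869
  u ← 0.480000 + 0.49·(-4.106869) = -1.532366
x=1.490000, u=-1.532366:
  k1 = f(1.490000, -1.532366) = -6.781404
  k2 = f(1.735000, -3.193810) = -9.939286
  u ← -1.532366 + 0.49·(-9.939286) = -6.402616
u(1.98) ≈ -6.4026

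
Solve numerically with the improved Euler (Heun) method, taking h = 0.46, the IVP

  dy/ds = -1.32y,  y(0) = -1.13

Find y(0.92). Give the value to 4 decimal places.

Heun: k1 = f(s_n, y_n); k2 = f(s_n + h, y_n + h·k1); y_{n+1} = y_n + (h/2)·(k1 + k2).
s=0.000000, y=-1.130000:
  k1 = f(0.000000, -1.130000) = 1.491600
  k2 = f(0.460000, -0.443864) = 0.585900
  y ← -1.130000 + (0.46/2)·(1.491600 + 0.585900) = -0.652175
s=0.460000, y=-0.652175:
  k1 = f(0.460000, -0.652175) = 0.860871
  k2 = f(0.920000, -0.256174) = 0.338150
  y ← -0.652175 + (0.46/2)·(0.860871 + 0.338150) = -0.376400
y(0.92) ≈ -0.3764

-0.3764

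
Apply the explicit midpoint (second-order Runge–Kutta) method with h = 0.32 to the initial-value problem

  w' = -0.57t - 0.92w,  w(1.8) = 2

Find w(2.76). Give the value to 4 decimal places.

Midpoint: k1 = f(t_n, w_n); k2 = f(t_n + h/2, w_n + (h/2)·k1); w_{n+1} = w_n + h·k2.
t=1.800000, w=2.000000:
  k1 = f(1.800000, 2.000000) = -2.866000
  k2 = f(1.960000, 1.541440) = -2.535325
  w ← 2.000000 + 0.32·(-2.535325) = 1.188696
t=2.120000, w=1.188696:
  k1 = f(2.120000, 1.188696) = -2.302000
  k2 = f(2.280000, 0.820376) = -2.054346
  w ← 1.188696 + 0.32·(-2.054346) = 0.531305
t=2.440000, w=0.531305:
  k1 = f(2.440000, 0.531305) = -1.879601
  k2 = f(2.600000, 0.230569) = -1.694124
  w ← 0.531305 + 0.32·(-1.694124) = -0.010814
w(2.76) ≈ -0.0108

-0.0108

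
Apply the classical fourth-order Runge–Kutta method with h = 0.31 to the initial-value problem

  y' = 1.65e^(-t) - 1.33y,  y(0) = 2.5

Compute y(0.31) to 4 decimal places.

2.0120

RK4: k1 = f(t_n, y_n); k2 = f(t_n + h/2, y_n + (h/2)·k1); k3 = f(t_n + h/2, y_n + (h/2)·k2); k4 = f(t_n + h, y_n + h·k3); y_{n+1} = y_n + (h/6)·(k1 + 2k2 + 2k3 + k4).
t=0.000000, y=2.500000:
  k1 = f(0.000000, 2.500000) = -1.675000
  k2 = f(0.155000, 2.240375) = -1.566614
  k3 = f(0.155000, 2.257175) = -1.588958
  k4 = f(0.310000, 2.007423) = -1.459685
  y ← 2.500000 + (0.31/6)·(k1 + 2k2 + 2k3 + k4) = 2.011966
y(0.31) ≈ 2.0120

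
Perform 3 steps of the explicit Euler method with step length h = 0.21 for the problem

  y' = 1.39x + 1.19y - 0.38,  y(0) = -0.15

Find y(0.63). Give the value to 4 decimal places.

-0.3979

Euler: y_{n+1} = y_n + h·f(x_n, y_n).
x=0.000000, y=-0.150000: f=-0.558500 → y ← -0.150000 + 0.21·(-0.558500) = -0.267285
x=0.210000, y=-0.267285: f=-0.406169 → y ← -0.267285 + 0.21·(-0.406169) = -0.352581
x=0.420000, y=-0.352581: f=-0.215771 → y ← -0.352581 + 0.21·(-0.215771) = -0.397892
y(0.63) ≈ -0.3979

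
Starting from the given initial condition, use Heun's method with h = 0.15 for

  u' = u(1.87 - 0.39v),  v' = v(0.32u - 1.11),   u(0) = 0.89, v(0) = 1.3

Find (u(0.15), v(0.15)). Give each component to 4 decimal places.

1.0956, 1.1540

Heun on (u,v): k1 = f(s_n, state_n); k2 = f(s_n + h, state_n + h·k1); state_{n+1} = state_n + (h/2)·(k1 + k2).
0.000000: (0.890000, 1.300000)
  k1 = (1.213070, -1.072760)
  predictor → (1.071961, 1.139086)
  k2 = (1.528355, -0.873648)
  → (1.095607, 1.154019)
(u(0.15), v(0.15)) ≈ (1.0956, 1.1540)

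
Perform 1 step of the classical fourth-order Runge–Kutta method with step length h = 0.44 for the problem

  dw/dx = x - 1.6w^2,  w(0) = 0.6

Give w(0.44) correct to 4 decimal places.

0.5001

RK4: k1 = f(x_n, w_n); k2 = f(x_n + h/2, w_n + (h/2)·k1); k3 = f(x_n + h/2, w_n + (h/2)·k2); k4 = f(x_n + h, w_n + h·k3); w_{n+1} = w_n + (h/6)·(k1 + 2k2 + 2k3 + k4).
x=0.000000, w=0.600000:
  k1 = f(0.000000, 0.600000) = -0.576000
  k2 = f(0.220000, 0.473280) = -0.138390
  k3 = f(0.220000, 0.569554) = -0.299027
  k4 = f(0.440000, 0.468428) = 0.088920
  w ← 0.600000 + (0.44/6)·(k1 + 2k2 + 2k3 + k4) = 0.500126
w(0.44) ≈ 0.5001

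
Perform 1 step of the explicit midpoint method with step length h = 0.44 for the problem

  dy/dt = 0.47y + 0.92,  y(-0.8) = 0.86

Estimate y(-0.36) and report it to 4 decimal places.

1.5029

Midpoint: k1 = f(t_n, y_n); k2 = f(t_n + h/2, y_n + (h/2)·k1); y_{n+1} = y_n + h·k2.
t=-0.800000, y=0.860000:
  k1 = f(-0.800000, 0.860000) = 1.324200
  k2 = f(-0.580000, 1.151324) = 1.461122
  y ← 0.860000 + 0.44·1.461122 = 1.502894
y(-0.36) ≈ 1.5029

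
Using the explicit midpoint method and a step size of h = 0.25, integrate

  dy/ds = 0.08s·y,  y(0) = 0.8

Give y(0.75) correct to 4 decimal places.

Midpoint: k1 = f(s_n, y_n); k2 = f(s_n + h/2, y_n + (h/2)·k1); y_{n+1} = y_n + h·k2.
s=0.000000, y=0.800000:
  k1 = f(0.000000, 0.800000) = 0.000000
  k2 = f(0.125000, 0.800000) = 0.008000
  y ← 0.800000 + 0.25·0.008000 = 0.802000
s=0.250000, y=0.802000:
  k1 = f(0.250000, 0.802000) = 0.016040
  k2 = f(0.375000, 0.804005) = 0.024120
  y ← 0.802000 + 0.25·0.024120 = 0.808030
s=0.500000, y=0.808030:
  k1 = f(0.500000, 0.808030) = 0.032321
  k2 = f(0.625000, 0.812070) = 0.040604
  y ← 0.808030 + 0.25·0.040604 = 0.818181
y(0.75) ≈ 0.8182

0.8182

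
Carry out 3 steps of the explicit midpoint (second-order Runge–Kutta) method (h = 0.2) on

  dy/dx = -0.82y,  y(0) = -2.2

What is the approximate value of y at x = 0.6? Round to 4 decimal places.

Midpoint: k1 = f(x_n, y_n); k2 = f(x_n + h/2, y_n + (h/2)·k1); y_{n+1} = y_n + h·k2.
x=0.000000, y=-2.200000:
  k1 = f(0.000000, -2.200000) = 1.804000
  k2 = f(0.100000, -2.019600) = 1.656072
  y ← -2.200000 + 0.2·1.656072 = -1.868786
x=0.200000, y=-1.868786:
  k1 = f(0.200000, -1.868786) = 1.532404
  k2 = f(0.300000, -1.715545) = 1.406747
  y ← -1.868786 + 0.2·1.406747 = -1.587436
x=0.400000, y=-1.587436:
  k1 = f(0.400000, -1.587436) = 1.301698
  k2 = f(0.500000, -1.457266) = 1.194958
  y ← -1.587436 + 0.2·1.194958 = -1.348444
y(0.6) ≈ -1.3484

-1.3484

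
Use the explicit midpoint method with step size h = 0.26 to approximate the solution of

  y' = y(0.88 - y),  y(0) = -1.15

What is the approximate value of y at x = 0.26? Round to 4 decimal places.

-2.0318

Midpoint: k1 = f(x_n, y_n); k2 = f(x_n + h/2, y_n + (h/2)·k1); y_{n+1} = y_n + h·k2.
x=0.000000, y=-1.150000:
  k1 = f(0.000000, -1.150000) = -2.334500
  k2 = f(0.130000, -1.453485) = -3.391685
  y ← -1.150000 + 0.26·(-3.391685) = -2.031838
y(0.26) ≈ -2.0318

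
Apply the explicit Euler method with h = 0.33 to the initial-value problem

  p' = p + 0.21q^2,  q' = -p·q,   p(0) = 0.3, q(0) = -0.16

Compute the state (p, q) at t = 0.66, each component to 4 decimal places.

0.5345, -0.1251

Euler on (p,q): p_{n+1} = p_n + h·p', q_{n+1} = q_n + h·q'.
0.000000: (0.300000, -0.160000); f=(0.305376, 0.048000) → (0.400774, -0.144160)
0.330000: (0.400774, -0.144160); f=(0.405138, 0.057776) → (0.534470, -0.125094)
(p(0.66), q(0.66)) ≈ (0.5345, -0.1251)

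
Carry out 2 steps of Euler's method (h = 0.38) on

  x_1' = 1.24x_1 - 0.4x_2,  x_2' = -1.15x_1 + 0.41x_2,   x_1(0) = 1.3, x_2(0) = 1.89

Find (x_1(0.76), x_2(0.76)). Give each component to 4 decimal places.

2.1454, 1.1579

Euler on (x_1,x_2): x_1_{n+1} = x_1_n + h·x_1', x_2_{n+1} = x_2_n + h·x_2'.
0.000000: (1.300000, 1.890000); f=(0.856000, -0.720100) → (1.625280, 1.616362)
0.380000: (1.625280, 1.616362); f=(1.368802, -1.206364) → (2.145425, 1.157944)
(x_1(0.76), x_2(0.76)) ≈ (2.1454, 1.1579)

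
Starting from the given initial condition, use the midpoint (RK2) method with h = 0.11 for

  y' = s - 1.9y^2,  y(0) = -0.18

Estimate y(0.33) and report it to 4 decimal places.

Midpoint: k1 = f(s_n, y_n); k2 = f(s_n + h/2, y_n + (h/2)·k1); y_{n+1} = y_n + h·k2.
s=0.000000, y=-0.180000:
  k1 = f(0.000000, -0.180000) = -0.061560
  k2 = f(0.055000, -0.183386) = -0.008898
  y ← -0.180000 + 0.11·(-0.008898) = -0.180979
s=0.110000, y=-0.180979:
  k1 = f(0.110000, -0.180979) = 0.047769
  k2 = f(0.165000, -0.178351) = 0.104562
  y ← -0.180979 + 0.11·0.104562 = -0.169477
s=0.220000, y=-0.169477:
  k1 = f(0.220000, -0.169477) = 0.165427
  k2 = f(0.275000, -0.160378) = 0.226130
  y ← -0.169477 + 0.11·0.226130 = -0.144603
y(0.33) ≈ -0.1446

-0.1446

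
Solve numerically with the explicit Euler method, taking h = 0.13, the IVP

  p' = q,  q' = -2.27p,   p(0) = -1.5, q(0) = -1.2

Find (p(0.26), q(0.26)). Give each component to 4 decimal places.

Euler on (p,q): p_{n+1} = p_n + h·p', q_{n+1} = q_n + h·q'.
0.000000: (-1.500000, -1.200000); f=(-1.200000, 3.405000) → (-1.656000, -0.757350)
0.130000: (-1.656000, -0.757350); f=(-0.757350, 3.759120) → (-1.754455, -0.268664)
(p(0.26), q(0.26)) ≈ (-1.7545, -0.2687)

-1.7545, -0.2687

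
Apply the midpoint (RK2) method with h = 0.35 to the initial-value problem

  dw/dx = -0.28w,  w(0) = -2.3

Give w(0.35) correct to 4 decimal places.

-2.0856

Midpoint: k1 = f(x_n, w_n); k2 = f(x_n + h/2, w_n + (h/2)·k1); w_{n+1} = w_n + h·k2.
x=0.000000, w=-2.300000:
  k1 = f(0.000000, -2.300000) = 0.644000
  k2 = f(0.175000, -2.187300) = 0.612444
  w ← -2.300000 + 0.35·0.612444 = -2.085645
w(0.35) ≈ -2.0856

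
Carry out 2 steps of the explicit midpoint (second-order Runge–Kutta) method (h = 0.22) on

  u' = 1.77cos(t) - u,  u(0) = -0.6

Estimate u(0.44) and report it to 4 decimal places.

0.2154

Midpoint: k1 = f(t_n, u_n); k2 = f(t_n + h/2, u_n + (h/2)·k1); u_{n+1} = u_n + h·k2.
t=0.000000, u=-0.600000:
  k1 = f(0.000000, -0.600000) = 2.370000
  k2 = f(0.110000, -0.339300) = 2.098602
  u ← -0.600000 + 0.22·2.098602 = -0.138307
t=0.220000, u=-0.138307:
  k1 = f(0.220000, -0.138307) = 1.865646
  k2 = f(0.330000, 0.066914) = 1.607581
  u ← -0.138307 + 0.22·1.607581 = 0.215360
u(0.44) ≈ 0.2154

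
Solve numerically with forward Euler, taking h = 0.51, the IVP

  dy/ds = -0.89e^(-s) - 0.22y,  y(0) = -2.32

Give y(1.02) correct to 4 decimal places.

-2.5041

Euler: y_{n+1} = y_n + h·f(s_n, y_n).
s=0.000000, y=-2.320000: f=-0.379600 → y ← -2.320000 + 0.51·(-0.379600) = -2.513596
s=0.510000, y=-2.513596: f=0.018550 → y ← -2.513596 + 0.51·0.018550 = -2.504135
y(1.02) ≈ -2.5041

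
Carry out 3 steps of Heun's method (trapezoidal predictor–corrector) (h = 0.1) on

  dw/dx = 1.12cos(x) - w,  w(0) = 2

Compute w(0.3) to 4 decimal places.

Heun: k1 = f(x_n, w_n); k2 = f(x_n + h, w_n + h·k1); w_{n+1} = w_n + (h/2)·(k1 + k2).
x=0.000000, w=2.000000:
  k1 = f(0.000000, 2.000000) = -0.880000
  k2 = f(0.100000, 1.912000) = -0.797595
  w ← 2.000000 + (0.1/2)·(-0.880000 + (-0.797595)) = 1.916120
x=0.100000, w=1.916120:
  k1 = f(0.100000, 1.916120) = -0.801716
  k2 = f(0.200000, 1.835949) = -0.738274
  w ← 1.916120 + (0.1/2)·(-0.801716 + (-0.738274)) = 1.839121
x=0.200000, w=1.839121:
  k1 = f(0.200000, 1.839121) = -0.741446
  k2 = f(0.300000, 1.764976) = -0.694999
  w ← 1.839121 + (0.1/2)·(-0.741446 + (-0.694999)) = 1.767298
w(0.3) ≈ 1.7673

1.7673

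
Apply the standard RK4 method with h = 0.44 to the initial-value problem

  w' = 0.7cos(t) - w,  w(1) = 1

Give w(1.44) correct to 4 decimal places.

0.7252

RK4: k1 = f(t_n, w_n); k2 = f(t_n + h/2, w_n + (h/2)·k1); k3 = f(t_n + h/2, w_n + (h/2)·k2); k4 = f(t_n + h, w_n + h·k3); w_{n+1} = w_n + (h/6)·(k1 + 2k2 + 2k3 + k4).
t=1.000000, w=1.000000:
  k1 = f(1.000000, 1.000000) = -0.621788
  k2 = f(1.220000, 0.863207) = -0.622655
  k3 = f(1.220000, 0.863016) = -0.622464
  k4 = f(1.440000, 0.726116) = -0.634819
  w ← 1.000000 + (0.44/6)·(k1 + 2k2 + 2k3 + k4) = 0.725231
w(1.44) ≈ 0.7252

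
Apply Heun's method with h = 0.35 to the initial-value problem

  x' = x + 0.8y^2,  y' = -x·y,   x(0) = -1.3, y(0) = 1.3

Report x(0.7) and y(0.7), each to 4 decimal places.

Heun on (x,y): k1 = f(t_n, state_n); k2 = f(t_n + h, state_n + h·k1); state_{n+1} = state_n + (h/2)·(k1 + k2).
0.000000: (-1.300000, 1.300000)
  k1 = (0.052000, 1.690000)
  predictor → (-1.281800, 1.891500)
  k2 = (1.580418, 2.424525)
  → (-1.014327, 2.020042)
0.350000: (-1.014327, 2.020042)
  k1 = (2.250128, 2.048983)
  predictor → (-0.226782, 2.737186)
  k2 = (5.766967, 0.620744)
  → (0.388665, 2.487244)
(x(0.7), y(0.7)) ≈ (0.3887, 2.4872)

0.3887, 2.4872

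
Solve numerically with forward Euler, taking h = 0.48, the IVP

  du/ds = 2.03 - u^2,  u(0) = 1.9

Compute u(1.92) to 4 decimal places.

Euler: u_{n+1} = u_n + h·f(s_n, u_n).
s=0.000000, u=1.900000: f=-1.580000 → u ← 1.900000 + 0.48·(-1.580000) = 1.141600
s=0.480000, u=1.141600: f=0.726749 → u ← 1.141600 + 0.48·0.726749 = 1.490440
s=0.960000, u=1.490440: f=-0.191411 → u ← 1.490440 + 0.48·(-0.191411) = 1.398563
s=1.440000, u=1.398563: f=0.074023 → u ← 1.398563 + 0.48·0.074023 = 1.434093
u(1.92) ≈ 1.4341

1.4341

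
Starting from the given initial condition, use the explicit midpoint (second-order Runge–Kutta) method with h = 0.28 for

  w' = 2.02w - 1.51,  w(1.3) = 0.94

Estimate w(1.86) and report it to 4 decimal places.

Midpoint: k1 = f(t_n, w_n); k2 = f(t_n + h/2, w_n + (h/2)·k1); w_{n+1} = w_n + h·k2.
t=1.300000, w=0.940000:
  k1 = f(1.300000, 0.940000) = 0.388800
  k2 = f(1.440000, 0.994432) = 0.498753
  w ← 0.940000 + 0.28·0.498753 = 1.079651
t=1.580000, w=1.079651:
  k1 = f(1.580000, 1.079651) = 0.670894
  k2 = f(1.720000, 1.173576) = 0.860623
  w ← 1.079651 + 0.28·0.860623 = 1.320625
w(1.86) ≈ 1.3206

1.3206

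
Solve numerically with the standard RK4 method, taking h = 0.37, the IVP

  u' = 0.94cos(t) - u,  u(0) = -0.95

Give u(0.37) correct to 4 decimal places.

-0.3728

RK4: k1 = f(t_n, u_n); k2 = f(t_n + h/2, u_n + (h/2)·k1); k3 = f(t_n + h/2, u_n + (h/2)·k2); k4 = f(t_n + h, u_n + h·k3); u_{n+1} = u_n + (h/6)·(k1 + 2k2 + 2k3 + k4).
t=0.000000, u=-0.950000:
  k1 = f(0.000000, -0.950000) = 1.890000
  k2 = f(0.185000, -0.600350) = 1.524310
  k3 = f(0.185000, -0.668003) = 1.591963
  k4 = f(0.370000, -0.360974) = 1.237362
  u ← -0.950000 + (0.37/6)·(k1 + 2k2 + 2k3 + k4) = -0.372806
u(0.37) ≈ -0.3728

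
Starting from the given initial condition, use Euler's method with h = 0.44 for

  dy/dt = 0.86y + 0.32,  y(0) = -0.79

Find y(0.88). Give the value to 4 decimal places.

Euler: y_{n+1} = y_n + h·f(t_n, y_n).
t=0.000000, y=-0.790000: f=-0.359400 → y ← -0.790000 + 0.44·(-0.359400) = -0.948136
t=0.440000, y=-0.948136: f=-0.495397 → y ← -0.948136 + 0.44·(-0.495397) = -1.166111
y(0.88) ≈ -1.1661

-1.1661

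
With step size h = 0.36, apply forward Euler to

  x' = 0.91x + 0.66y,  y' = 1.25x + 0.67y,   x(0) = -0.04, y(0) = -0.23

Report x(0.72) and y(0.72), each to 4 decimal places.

Euler on (x,y): x_{n+1} = x_n + h·x', y_{n+1} = y_n + h·y'.
0.000000: (-0.040000, -0.230000); f=(-0.188200, -0.204100) → (-0.107752, -0.303476)
0.360000: (-0.107752, -0.303476); f=(-0.298348, -0.338019) → (-0.215157, -0.425163)
(x(0.72), y(0.72)) ≈ (-0.2152, -0.4252)

-0.2152, -0.4252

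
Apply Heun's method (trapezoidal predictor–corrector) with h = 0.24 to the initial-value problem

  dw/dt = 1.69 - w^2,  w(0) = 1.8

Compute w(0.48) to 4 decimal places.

1.4511

Heun: k1 = f(t_n, w_n); k2 = f(t_n + h, w_n + h·k1); w_{n+1} = w_n + (h/2)·(k1 + k2).
t=0.000000, w=1.800000:
  k1 = f(0.000000, 1.800000) = -1.550000
  k2 = f(0.240000, 1.428000) = -0.349184
  w ← 1.800000 + (0.24/2)·(-1.550000 + (-0.349184)) = 1.572098
t=0.240000, w=1.572098:
  k1 = f(0.240000, 1.572098) = -0.781492
  k2 = f(0.480000, 1.384540) = -0.226951
  w ← 1.572098 + (0.24/2)·(-0.781492 + (-0.226951)) = 1.451085
w(0.48) ≈ 1.4511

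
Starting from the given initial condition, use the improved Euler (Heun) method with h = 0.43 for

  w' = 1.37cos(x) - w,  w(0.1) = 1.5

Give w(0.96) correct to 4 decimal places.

Heun: k1 = f(x_n, w_n); k2 = f(x_n + h, w_n + h·k1); w_{n+1} = w_n + (h/2)·(k1 + k2).
x=0.100000, w=1.500000:
  k1 = f(0.100000, 1.500000) = -0.136844
  k2 = f(0.530000, 1.441157) = -0.259111
  w ← 1.500000 + (0.43/2)·(-0.136844 + (-0.259111)) = 1.414870
x=0.530000, w=1.414870:
  k1 = f(0.530000, 1.414870) = -0.232824
  k2 = f(0.960000, 1.314755) = -0.529033
  w ← 1.414870 + (0.43/2)·(-0.232824 + (-0.529033)) = 1.251070
w(0.96) ≈ 1.2511

1.2511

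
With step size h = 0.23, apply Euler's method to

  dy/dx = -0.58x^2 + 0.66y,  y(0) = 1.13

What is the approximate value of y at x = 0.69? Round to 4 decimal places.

1.6903

Euler: y_{n+1} = y_n + h·f(x_n, y_n).
x=0.000000, y=1.130000: f=0.745800 → y ← 1.130000 + 0.23·0.745800 = 1.301534
x=0.230000, y=1.301534: f=0.828330 → y ← 1.301534 + 0.23·0.828330 = 1.492050
x=0.460000, y=1.492050: f=0.862025 → y ← 1.492050 + 0.23·0.862025 = 1.690316
y(0.69) ≈ 1.6903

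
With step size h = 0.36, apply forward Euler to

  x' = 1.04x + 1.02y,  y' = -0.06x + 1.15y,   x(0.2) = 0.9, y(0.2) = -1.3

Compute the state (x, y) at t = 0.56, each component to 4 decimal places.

Euler on (x,y): x_{n+1} = x_n + h·x', y_{n+1} = y_n + h·y'.
0.200000: (0.900000, -1.300000); f=(-0.390000, -1.549000) → (0.759600, -1.857640)
(x(0.56), y(0.56)) ≈ (0.7596, -1.8576)

0.7596, -1.8576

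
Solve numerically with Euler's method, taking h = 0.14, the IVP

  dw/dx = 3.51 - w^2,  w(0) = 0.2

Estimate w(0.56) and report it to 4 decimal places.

Euler: w_{n+1} = w_n + h·f(x_n, w_n).
x=0.000000, w=0.200000: f=3.470000 → w ← 0.200000 + 0.14·3.470000 = 0.685800
x=0.140000, w=0.685800: f=3.039678 → w ← 0.685800 + 0.14·3.039678 = 1.111355
x=0.280000, w=1.111355: f=2.274890 → w ← 1.111355 + 0.14·2.274890 = 1.429840
x=0.420000, w=1.429840: f=1.465559 → w ← 1.429840 + 0.14·1.465559 = 1.635018
w(0.56) ≈ 1.6350

1.6350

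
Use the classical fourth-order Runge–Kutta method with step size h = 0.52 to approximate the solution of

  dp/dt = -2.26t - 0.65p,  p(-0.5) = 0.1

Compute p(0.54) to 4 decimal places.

-0.0830

RK4: k1 = f(t_n, p_n); k2 = f(t_n + h/2, p_n + (h/2)·k1); k3 = f(t_n + h/2, p_n + (h/2)·k2); k4 = f(t_n + h, p_n + h·k3); p_{n+1} = p_n + (h/6)·(k1 + 2k2 + 2k3 + k4).
t=-0.500000, p=0.100000:
  k1 = f(-0.500000, 0.100000) = 1.065000
  k2 = f(-0.240000, 0.376900) = 0.297415
  k3 = f(-0.240000, 0.177328) = 0.427137
  k4 = f(0.020000, 0.322111) = -0.254572
  p ← 0.100000 + (0.52/6)·(k1 + 2k2 + 2k3 + k4) = 0.295826
t=0.020000, p=0.295826:
  k1 = f(0.020000, 0.295826) = -0.237487
  k2 = f(0.280000, 0.234079) = -0.784952
  k3 = f(0.280000, 0.091739) = -0.692430
  k4 = f(0.540000, -0.064238) = -1.178646
  p ← 0.295826 + (0.52/6)·(k1 + 2k2 + 2k3 + k4) = -0.082985
p(0.54) ≈ -0.0830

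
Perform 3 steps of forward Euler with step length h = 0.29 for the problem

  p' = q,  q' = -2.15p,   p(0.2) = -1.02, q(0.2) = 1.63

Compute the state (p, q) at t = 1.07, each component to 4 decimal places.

0.8659, 2.5387

Euler on (p,q): p_{n+1} = p_n + h·p', q_{n+1} = q_n + h·q'.
0.200000: (-1.020000, 1.630000); f=(1.630000, 2.193000) → (-0.547300, 2.265970)
0.490000: (-0.547300, 2.265970); f=(2.265970, 1.176695) → (0.109831, 2.607212)
0.780000: (0.109831, 2.607212); f=(2.607212, -0.236137) → (0.865923, 2.538732)
(p(1.07), q(1.07)) ≈ (0.8659, 2.5387)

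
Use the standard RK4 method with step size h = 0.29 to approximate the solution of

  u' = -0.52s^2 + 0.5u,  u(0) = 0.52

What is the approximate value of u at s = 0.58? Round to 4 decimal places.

RK4: k1 = f(s_n, u_n); k2 = f(s_n + h/2, u_n + (h/2)·k1); k3 = f(s_n + h/2, u_n + (h/2)·k2); k4 = f(s_n + h, u_n + h·k3); u_{n+1} = u_n + (h/6)·(k1 + 2k2 + 2k3 + k4).
s=0.000000, u=0.520000:
  k1 = f(0.000000, 0.520000) = 0.260000
  k2 = f(0.145000, 0.557700) = 0.267917
  k3 = f(0.145000, 0.558848) = 0.268491
  k4 = f(0.290000, 0.597862) = 0.255199
  u ← 0.520000 + (0.29/6)·(k1 + 2k2 + 2k3 + k4) = 0.596754
s=0.290000, u=0.596754:
  k1 = f(0.290000, 0.596754) = 0.254645
  k2 = f(0.435000, 0.633678) = 0.218442
  k3 = f(0.435000, 0.628428) = 0.215817
  k4 = f(0.580000, 0.659341) = 0.154743
  u ← 0.596754 + (0.29/6)·(k1 + 2k2 + 2k3 + k4) = 0.658519
u(0.58) ≈ 0.6585

0.6585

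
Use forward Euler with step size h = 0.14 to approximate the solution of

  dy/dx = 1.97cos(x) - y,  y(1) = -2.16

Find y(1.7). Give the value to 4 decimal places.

Euler: y_{n+1} = y_n + h·f(x_n, y_n).
x=1.000000, y=-2.160000: f=3.224396 → y ← -2.160000 + 0.14·3.224396 = -1.708585
x=1.140000, y=-1.708585: f=2.531246 → y ← -1.708585 + 0.14·2.531246 = -1.354210
x=1.280000, y=-1.354210: f=1.919039 → y ← -1.354210 + 0.14·1.919039 = -1.085545
x=1.420000, y=-1.085545: f=1.381489 → y ← -1.085545 + 0.14·1.381489 = -0.892136
x=1.560000, y=-0.892136: f=0.913405 → y ← -0.892136 + 0.14·0.913405 = -0.764260
y(1.7) ≈ -0.7643

-0.7643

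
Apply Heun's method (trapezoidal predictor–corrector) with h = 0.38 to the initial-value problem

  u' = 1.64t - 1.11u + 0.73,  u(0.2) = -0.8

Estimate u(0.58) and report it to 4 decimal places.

-0.0981

Heun: k1 = f(t_n, u_n); k2 = f(t_n + h, u_n + h·k1); u_{n+1} = u_n + (h/2)·(k1 + k2).
t=0.200000, u=-0.800000:
  k1 = f(0.200000, -0.800000) = 1.946000
  k2 = f(0.580000, -0.060520) = 1.748377
  u ← -0.800000 + (0.38/2)·(1.946000 + 1.748377) = -0.098068
u(0.58) ≈ -0.0981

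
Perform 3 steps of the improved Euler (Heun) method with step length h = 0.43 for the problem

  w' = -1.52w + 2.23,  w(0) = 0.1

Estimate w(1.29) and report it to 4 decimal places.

1.2270

Heun: k1 = f(t_n, w_n); k2 = f(t_n + h, w_n + h·k1); w_{n+1} = w_n + (h/2)·(k1 + k2).
t=0.000000, w=0.100000:
  k1 = f(0.000000, 0.100000) = 2.078000
  k2 = f(0.430000, 0.993540) = 0.719819
  w ← 0.100000 + (0.43/2)·(2.078000 + 0.719819) = 0.701531
t=0.430000, w=0.701531:
  k1 = f(0.430000, 0.701531) = 1.163673
  k2 = f(0.860000, 1.201910) = 0.403096
  w ← 0.701531 + (0.43/2)·(1.163673 + 0.403096) = 1.038386
t=0.860000, w=1.038386:
  k1 = f(0.860000, 1.038386) = 0.651653
  k2 = f(1.290000, 1.318597) = 0.225732
  w ← 1.038386 + (0.43/2)·(0.651653 + 0.225732) = 1.227024
w(1.29) ≈ 1.2270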